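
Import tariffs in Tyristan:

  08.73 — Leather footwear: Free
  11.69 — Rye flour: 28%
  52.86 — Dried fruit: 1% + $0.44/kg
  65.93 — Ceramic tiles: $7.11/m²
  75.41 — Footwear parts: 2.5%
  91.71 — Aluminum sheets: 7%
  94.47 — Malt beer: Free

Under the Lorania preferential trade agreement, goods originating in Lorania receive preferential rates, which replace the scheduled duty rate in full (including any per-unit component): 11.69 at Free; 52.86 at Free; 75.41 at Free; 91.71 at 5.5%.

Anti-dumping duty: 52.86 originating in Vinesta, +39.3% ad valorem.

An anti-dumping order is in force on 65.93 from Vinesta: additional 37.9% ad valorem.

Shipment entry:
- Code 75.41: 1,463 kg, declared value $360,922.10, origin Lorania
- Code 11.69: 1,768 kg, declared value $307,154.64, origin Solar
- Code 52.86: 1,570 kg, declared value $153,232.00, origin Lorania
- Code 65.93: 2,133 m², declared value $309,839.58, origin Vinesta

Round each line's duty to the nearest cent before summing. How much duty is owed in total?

Line 1 (75.41, Lorania, 1,463 kg, $360,922.10):
Base rate for 75.41 is 2.5%.
Origin Lorania qualifies under the Tyristan–Lorania agreement and 75.41 is covered: preferential rate Free applies instead.
Duty = $360,922.10 × 0% = $0.00.
Line 2 (11.69, Solar, 1,768 kg, $307,154.64):
Base rate for 11.69 is 28%.
11.69 has an FTA preferential rate, but origin Solar is not Lorania; base rate stands.
Duty = $307,154.64 × 28% = $86,003.30.
Line 3 (52.86, Lorania, 1,570 kg, $153,232.00):
Base rate for 52.86 is 1% + $0.44/kg.
Origin Lorania qualifies under the Tyristan–Lorania agreement and 52.86 is covered: preferential rate Free applies instead.
The additional-duty order on 52.86 targets Vinesta, not Lorania; it does not apply.
Duty = $153,232.00 × 0% = $0.00.
Line 4 (65.93, Vinesta, 2,133 m², $309,839.58):
Base rate for 65.93 is $7.11/m².
Additional duty on 65.93 from Vinesta: +37.9% ad valorem. Applied ad valorem rate = 37.9%.
Duty = $309,839.58 × 37.9% + 2,133 × $7.11 = $132,594.83.
Total = $0.00 + $86,003.30 + $0.00 + $132,594.83 = $218,598.13.

$218,598.13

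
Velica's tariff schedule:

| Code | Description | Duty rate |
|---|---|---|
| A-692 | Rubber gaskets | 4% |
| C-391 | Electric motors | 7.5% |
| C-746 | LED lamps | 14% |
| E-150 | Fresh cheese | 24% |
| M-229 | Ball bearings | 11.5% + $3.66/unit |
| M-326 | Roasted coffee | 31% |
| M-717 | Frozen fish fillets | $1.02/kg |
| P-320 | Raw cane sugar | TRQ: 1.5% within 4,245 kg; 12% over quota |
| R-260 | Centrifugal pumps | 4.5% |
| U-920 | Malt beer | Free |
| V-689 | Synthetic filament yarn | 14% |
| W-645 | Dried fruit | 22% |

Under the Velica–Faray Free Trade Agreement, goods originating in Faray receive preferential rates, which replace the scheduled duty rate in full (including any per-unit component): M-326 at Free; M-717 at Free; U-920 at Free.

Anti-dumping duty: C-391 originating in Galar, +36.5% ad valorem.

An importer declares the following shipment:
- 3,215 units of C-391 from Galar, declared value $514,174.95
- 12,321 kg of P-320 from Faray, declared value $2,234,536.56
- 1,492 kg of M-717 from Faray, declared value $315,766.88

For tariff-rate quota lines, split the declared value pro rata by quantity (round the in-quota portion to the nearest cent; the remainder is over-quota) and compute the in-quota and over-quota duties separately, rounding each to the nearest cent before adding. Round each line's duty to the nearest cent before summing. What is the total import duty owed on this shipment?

$413,544.68

Line 1 (C-391, Galar, 3,215 units, $514,174.95):
Base rate for C-391 is 7.5%.
Additional duty on C-391 from Galar: +36.5%. Applied ad valorem rate: 7.5% + 36.5% = 44%.
Duty = $514,174.95 × 44% = $226,236.98.
Line 2 (P-320, Faray, 12,321 kg, $2,234,536.56):
Code P-320 is under a tariff-rate quota (threshold 4,245 kg). In-quota: 4,245 kg at 1.5%; over-quota: 8,076 kg at 12%.
Pro-rata value split: in-quota = $2,234,536.56 × 4,245/12,321 = $769,873.20; over-quota = $2,234,536.56 − $769,873.20 = $1,464,663.36.
In-quota duty = $769,873.20 × 1.5% = $11,548.10. Over-quota duty = $1,464,663.36 × 12% = $175,759.60.
Line duty = $11,548.10 + $175,759.60 = $187,307.70.
Line 3 (M-717, Faray, 1,492 kg, $315,766.88):
Base rate for M-717 is $1.02/kg.
Origin Faray qualifies under the Velica–Faray agreement and M-717 is covered: preferential rate Free applies instead.
Duty = $315,766.88 × 0% = $0.00.
Total = $226,236.98 + $187,307.70 + $0.00 = $413,544.68.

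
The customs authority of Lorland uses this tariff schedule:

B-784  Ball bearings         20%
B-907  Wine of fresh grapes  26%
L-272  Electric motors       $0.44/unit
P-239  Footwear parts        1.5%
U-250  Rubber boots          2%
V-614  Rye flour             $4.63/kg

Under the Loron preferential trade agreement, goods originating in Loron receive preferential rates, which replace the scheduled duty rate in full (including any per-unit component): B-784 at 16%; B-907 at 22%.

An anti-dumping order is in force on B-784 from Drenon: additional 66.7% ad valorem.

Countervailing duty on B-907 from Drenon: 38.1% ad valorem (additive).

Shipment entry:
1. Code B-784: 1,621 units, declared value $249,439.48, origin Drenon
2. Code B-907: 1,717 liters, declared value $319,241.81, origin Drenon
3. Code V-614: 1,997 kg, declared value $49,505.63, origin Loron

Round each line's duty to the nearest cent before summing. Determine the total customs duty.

Line 1 (B-784, Drenon, 1,621 units, $249,439.48):
Base rate for B-784 is 20%.
B-784 has an FTA preferential rate, but origin Drenon is not Loron; base rate stands.
Additional duty on B-784 from Drenon: +66.7%. Applied ad valorem rate: 20% + 66.7% = 86.7%.
Duty = $249,439.48 × 86.7% = $216,264.03.
Line 2 (B-907, Drenon, 1,717 liters, $319,241.81):
Base rate for B-907 is 26%.
B-907 has an FTA preferential rate, but origin Drenon is not Loron; base rate stands.
Additional duty on B-907 from Drenon: +38.1%. Applied ad valorem rate: 26% + 38.1% = 64.1%.
Duty = $319,241.81 × 64.1% = $204,634.00.
Line 3 (V-614, Loron, 1,997 kg, $49,505.63):
Base rate for V-614 is $4.63/kg.
Origin Loron is the FTA partner but V-614 is not on the preference list; base rate stands.
Duty = 1,997 × $4.63 = $9,246.11.
Total = $216,264.03 + $204,634.00 + $9,246.11 = $430,144.14.

$430,144.14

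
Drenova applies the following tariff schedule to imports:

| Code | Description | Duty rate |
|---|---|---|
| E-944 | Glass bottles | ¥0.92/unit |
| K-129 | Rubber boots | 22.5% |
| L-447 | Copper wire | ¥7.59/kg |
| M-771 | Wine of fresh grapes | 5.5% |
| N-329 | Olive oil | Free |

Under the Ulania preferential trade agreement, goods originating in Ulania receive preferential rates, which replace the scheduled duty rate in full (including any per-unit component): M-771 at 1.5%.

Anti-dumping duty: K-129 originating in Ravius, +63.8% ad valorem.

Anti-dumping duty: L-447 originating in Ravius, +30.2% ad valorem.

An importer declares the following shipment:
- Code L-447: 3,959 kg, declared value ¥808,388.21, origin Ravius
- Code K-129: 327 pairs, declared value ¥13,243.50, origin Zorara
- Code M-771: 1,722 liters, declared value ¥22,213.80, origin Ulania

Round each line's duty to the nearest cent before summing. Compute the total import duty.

¥277,495.05

Line 1 (L-447, Ravius, 3,959 kg, ¥808,388.21):
Base rate for L-447 is ¥7.59/kg.
Additional duty on L-447 from Ravius: +30.2% ad valorem. Applied ad valorem rate = 30.2%.
Duty = ¥808,388.21 × 30.2% + 3,959 × ¥7.59 = ¥274,182.05.
Line 2 (K-129, Zorara, 327 pairs, ¥13,243.50):
Base rate for K-129 is 22.5%.
The additional-duty order on K-129 targets Ravius, not Zorara; it does not apply.
Duty = ¥13,243.50 × 22.5% = ¥2,979.79.
Line 3 (M-771, Ulania, 1,722 liters, ¥22,213.80):
Base rate for M-771 is 5.5%.
Origin Ulania qualifies under the Drenova–Ulania agreement and M-771 is covered: preferential rate 1.5% applies instead.
Duty = ¥22,213.80 × 1.5% = ¥333.21.
Total = ¥274,182.05 + ¥2,979.79 + ¥333.21 = ¥277,495.05.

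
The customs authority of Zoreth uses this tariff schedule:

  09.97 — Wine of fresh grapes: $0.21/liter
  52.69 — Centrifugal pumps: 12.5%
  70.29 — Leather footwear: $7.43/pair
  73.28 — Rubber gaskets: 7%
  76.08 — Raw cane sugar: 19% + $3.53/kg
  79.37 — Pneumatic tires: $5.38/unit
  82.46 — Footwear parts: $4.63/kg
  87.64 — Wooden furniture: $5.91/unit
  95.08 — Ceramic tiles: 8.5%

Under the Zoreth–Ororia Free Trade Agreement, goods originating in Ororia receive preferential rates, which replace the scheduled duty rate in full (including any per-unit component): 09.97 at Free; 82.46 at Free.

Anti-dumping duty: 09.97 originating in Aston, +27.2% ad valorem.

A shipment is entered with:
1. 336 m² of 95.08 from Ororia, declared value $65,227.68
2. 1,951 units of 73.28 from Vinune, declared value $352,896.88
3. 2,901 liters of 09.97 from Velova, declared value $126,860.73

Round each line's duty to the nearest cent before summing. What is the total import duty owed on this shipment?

Line 1 (95.08, Ororia, 336 m², $65,227.68):
Base rate for 95.08 is 8.5%.
Origin Ororia is the FTA partner but 95.08 is not on the preference list; base rate stands.
Duty = $65,227.68 × 8.5% = $5,544.35.
Line 2 (73.28, Vinune, 1,951 units, $352,896.88):
Base rate for 73.28 is 7%.
Duty = $352,896.88 × 7% = $24,702.78.
Line 3 (09.97, Velova, 2,901 liters, $126,860.73):
Base rate for 09.97 is $0.21/liter.
09.97 has an FTA preferential rate, but origin Velova is not Ororia; base rate stands.
The additional-duty order on 09.97 targets Aston, not Velova; it does not apply.
Duty = 2,901 × $0.21 = $609.21.
Total = $5,544.35 + $24,702.78 + $609.21 = $30,856.34.

$30,856.34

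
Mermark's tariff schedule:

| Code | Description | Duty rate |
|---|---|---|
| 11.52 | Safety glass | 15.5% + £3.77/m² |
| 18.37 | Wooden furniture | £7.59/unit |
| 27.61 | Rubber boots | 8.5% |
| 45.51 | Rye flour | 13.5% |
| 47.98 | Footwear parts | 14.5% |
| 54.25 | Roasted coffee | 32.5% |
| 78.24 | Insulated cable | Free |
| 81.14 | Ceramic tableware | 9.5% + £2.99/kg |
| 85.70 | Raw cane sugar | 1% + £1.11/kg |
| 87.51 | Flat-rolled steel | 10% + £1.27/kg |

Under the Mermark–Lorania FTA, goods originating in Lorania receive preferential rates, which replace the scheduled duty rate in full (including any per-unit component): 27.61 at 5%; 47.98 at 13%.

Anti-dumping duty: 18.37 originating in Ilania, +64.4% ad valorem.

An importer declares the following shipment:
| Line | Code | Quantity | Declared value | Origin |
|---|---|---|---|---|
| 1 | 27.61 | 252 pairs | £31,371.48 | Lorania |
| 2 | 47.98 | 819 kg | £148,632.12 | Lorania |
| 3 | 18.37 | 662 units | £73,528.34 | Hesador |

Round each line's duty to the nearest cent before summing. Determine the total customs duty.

Line 1 (27.61, Lorania, 252 pairs, £31,371.48):
Base rate for 27.61 is 8.5%.
Origin Lorania qualifies under the Mermark–Lorania agreement and 27.61 is covered: preferential rate 5% applies instead.
Duty = £31,371.48 × 5% = £1,568.57.
Line 2 (47.98, Lorania, 819 kg, £148,632.12):
Base rate for 47.98 is 14.5%.
Origin Lorania qualifies under the Mermark–Lorania agreement and 47.98 is covered: preferential rate 13% applies instead.
Duty = £148,632.12 × 13% = £19,322.18.
Line 3 (18.37, Hesador, 662 units, £73,528.34):
Base rate for 18.37 is £7.59/unit.
The additional-duty order on 18.37 targets Ilania, not Hesador; it does not apply.
Duty = 662 × £7.59 = £5,024.58.
Total = £1,568.57 + £19,322.18 + £5,024.58 = £25,915.33.

£25,915.33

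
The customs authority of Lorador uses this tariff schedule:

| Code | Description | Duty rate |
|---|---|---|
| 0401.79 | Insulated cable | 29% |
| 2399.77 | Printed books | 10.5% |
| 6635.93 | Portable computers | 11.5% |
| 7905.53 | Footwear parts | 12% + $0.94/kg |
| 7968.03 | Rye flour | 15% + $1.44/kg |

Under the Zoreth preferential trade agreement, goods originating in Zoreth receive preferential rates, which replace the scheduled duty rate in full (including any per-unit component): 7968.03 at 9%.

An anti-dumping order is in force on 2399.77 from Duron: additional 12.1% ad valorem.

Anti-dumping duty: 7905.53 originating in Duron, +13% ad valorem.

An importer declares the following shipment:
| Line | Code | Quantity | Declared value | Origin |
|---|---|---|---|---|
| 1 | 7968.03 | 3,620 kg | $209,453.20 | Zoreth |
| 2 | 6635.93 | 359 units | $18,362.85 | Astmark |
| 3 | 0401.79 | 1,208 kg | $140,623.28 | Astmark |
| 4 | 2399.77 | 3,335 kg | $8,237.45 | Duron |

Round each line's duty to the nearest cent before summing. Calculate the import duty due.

Line 1 (7968.03, Zoreth, 3,620 kg, $209,453.20):
Base rate for 7968.03 is 15% + $1.44/kg.
Origin Zoreth qualifies under the Lorador–Zoreth agreement and 7968.03 is covered: preferential rate 9% applies instead.
Duty = $209,453.20 × 9% = $18,850.79.
Line 2 (6635.93, Astmark, 359 units, $18,362.85):
Base rate for 6635.93 is 11.5%.
Duty = $18,362.85 × 11.5% = $2,111.73.
Line 3 (0401.79, Astmark, 1,208 kg, $140,623.28):
Base rate for 0401.79 is 29%.
Duty = $140,623.28 × 29% = $40,780.75.
Line 4 (2399.77, Duron, 3,335 kg, $8,237.45):
Base rate for 2399.77 is 10.5%.
Additional duty on 2399.77 from Duron: +12.1%. Applied ad valorem rate: 10.5% + 12.1% = 22.6%.
Duty = $8,237.45 × 22.6% = $1,861.66.
Total = $18,850.79 + $2,111.73 + $40,780.75 + $1,861.66 = $63,604.93.

$63,604.93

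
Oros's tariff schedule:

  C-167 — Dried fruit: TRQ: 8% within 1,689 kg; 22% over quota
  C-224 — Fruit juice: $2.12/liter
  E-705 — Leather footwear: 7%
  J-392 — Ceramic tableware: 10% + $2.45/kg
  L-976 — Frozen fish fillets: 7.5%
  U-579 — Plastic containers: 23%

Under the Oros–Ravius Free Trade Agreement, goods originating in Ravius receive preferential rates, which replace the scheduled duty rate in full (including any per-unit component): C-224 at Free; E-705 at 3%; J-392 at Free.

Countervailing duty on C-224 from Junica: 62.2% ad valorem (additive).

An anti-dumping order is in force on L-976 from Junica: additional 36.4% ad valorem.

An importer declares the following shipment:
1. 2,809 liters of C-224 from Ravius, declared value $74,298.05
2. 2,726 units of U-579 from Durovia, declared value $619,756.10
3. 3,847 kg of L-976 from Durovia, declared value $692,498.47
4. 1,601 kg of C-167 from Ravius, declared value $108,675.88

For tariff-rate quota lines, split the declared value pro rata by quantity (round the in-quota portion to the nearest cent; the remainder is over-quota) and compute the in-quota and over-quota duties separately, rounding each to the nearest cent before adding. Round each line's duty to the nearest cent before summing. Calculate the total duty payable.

$203,175.36

Line 1 (C-224, Ravius, 2,809 liters, $74,298.05):
Base rate for C-224 is $2.12/liter.
Origin Ravius qualifies under the Oros–Ravius agreement and C-224 is covered: preferential rate Free applies instead.
The additional-duty order on C-224 targets Junica, not Ravius; it does not apply.
Duty = $74,298.05 × 0% = $0.00.
Line 2 (U-579, Durovia, 2,726 units, $619,756.10):
Base rate for U-579 is 23%.
Duty = $619,756.10 × 23% = $142,543.90.
Line 3 (L-976, Durovia, 3,847 kg, $692,498.47):
Base rate for L-976 is 7.5%.
The additional-duty order on L-976 targets Junica, not Durovia; it does not apply.
Duty = $692,498.47 × 7.5% = $51,937.39.
Line 4 (C-167, Ravius, 1,601 kg, $108,675.88):
Code C-167 is under a tariff-rate quota (threshold 1,689 kg). Quantity 1,601 kg is within the quota, so the in-quota rate 8% applies to the full value.
Duty = $108,675.88 × 8% = $8,694.07.
Total = $0.00 + $142,543.90 + $51,937.39 + $8,694.07 = $203,175.36.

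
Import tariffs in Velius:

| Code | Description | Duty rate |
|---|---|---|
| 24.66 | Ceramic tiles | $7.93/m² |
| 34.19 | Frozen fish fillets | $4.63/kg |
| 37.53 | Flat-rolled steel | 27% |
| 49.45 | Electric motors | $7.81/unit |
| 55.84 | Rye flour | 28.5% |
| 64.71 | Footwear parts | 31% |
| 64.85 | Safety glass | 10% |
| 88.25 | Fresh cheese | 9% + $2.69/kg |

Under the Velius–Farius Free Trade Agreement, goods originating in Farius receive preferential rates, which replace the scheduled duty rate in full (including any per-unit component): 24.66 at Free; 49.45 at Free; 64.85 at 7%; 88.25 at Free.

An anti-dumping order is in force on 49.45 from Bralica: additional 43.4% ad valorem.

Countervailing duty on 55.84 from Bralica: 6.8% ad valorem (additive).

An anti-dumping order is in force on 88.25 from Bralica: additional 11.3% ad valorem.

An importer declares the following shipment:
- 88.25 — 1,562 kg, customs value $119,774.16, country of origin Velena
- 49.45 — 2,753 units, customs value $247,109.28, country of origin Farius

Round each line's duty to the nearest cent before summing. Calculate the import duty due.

Line 1 (88.25, Velena, 1,562 kg, $119,774.16):
Base rate for 88.25 is 9% + $2.69/kg.
88.25 has an FTA preferential rate, but origin Velena is not Farius; base rate stands.
The additional-duty order on 88.25 targets Bralica, not Velena; it does not apply.
Duty = $119,774.16 × 9% + 1,562 × $2.69 = $14,981.45.
Line 2 (49.45, Farius, 2,753 units, $247,109.28):
Base rate for 49.45 is $7.81/unit.
Origin Farius qualifies under the Velius–Farius agreement and 49.45 is covered: preferential rate Free applies instead.
The additional-duty order on 49.45 targets Bralica, not Farius; it does not apply.
Duty = $247,109.28 × 0% = $0.00.
Total = $14,981.45 + $0.00 = $14,981.45.

$14,981.45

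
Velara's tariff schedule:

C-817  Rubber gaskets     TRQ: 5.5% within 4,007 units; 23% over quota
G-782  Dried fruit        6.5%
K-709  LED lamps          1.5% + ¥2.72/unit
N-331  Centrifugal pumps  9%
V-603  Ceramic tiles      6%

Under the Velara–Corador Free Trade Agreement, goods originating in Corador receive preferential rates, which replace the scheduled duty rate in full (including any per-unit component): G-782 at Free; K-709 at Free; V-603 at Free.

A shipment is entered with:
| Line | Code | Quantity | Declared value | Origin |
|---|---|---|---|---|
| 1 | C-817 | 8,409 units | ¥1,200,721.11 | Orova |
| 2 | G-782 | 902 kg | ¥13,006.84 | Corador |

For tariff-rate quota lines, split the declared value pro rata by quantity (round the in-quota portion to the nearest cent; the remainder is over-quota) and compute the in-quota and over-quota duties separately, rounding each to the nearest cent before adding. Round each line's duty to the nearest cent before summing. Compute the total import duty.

¥176,037.93

Line 1 (C-817, Orova, 8,409 units, ¥1,200,721.11):
Code C-817 is under a tariff-rate quota (threshold 4,007 units). In-quota: 4,007 units at 5.5%; over-quota: 4,402 units at 23%.
Pro-rata value split: in-quota = ¥1,200,721.11 × 4,007/8,409 = ¥572,159.53; over-quota = ¥1,200,721.11 − ¥572,159.53 = ¥628,561.58.
In-quota duty = ¥572,159.53 × 5.5% = ¥31,468.77. Over-quota duty = ¥628,561.58 × 23% = ¥144,569.16.
Line duty = ¥31,468.77 + ¥144,569.16 = ¥176,037.93.
Line 2 (G-782, Corador, 902 kg, ¥13,006.84):
Base rate for G-782 is 6.5%.
Origin Corador qualifies under the Velara–Corador agreement and G-782 is covered: preferential rate Free applies instead.
Duty = ¥13,006.84 × 0% = ¥0.00.
Total = ¥176,037.93 + ¥0.00 = ¥176,037.93.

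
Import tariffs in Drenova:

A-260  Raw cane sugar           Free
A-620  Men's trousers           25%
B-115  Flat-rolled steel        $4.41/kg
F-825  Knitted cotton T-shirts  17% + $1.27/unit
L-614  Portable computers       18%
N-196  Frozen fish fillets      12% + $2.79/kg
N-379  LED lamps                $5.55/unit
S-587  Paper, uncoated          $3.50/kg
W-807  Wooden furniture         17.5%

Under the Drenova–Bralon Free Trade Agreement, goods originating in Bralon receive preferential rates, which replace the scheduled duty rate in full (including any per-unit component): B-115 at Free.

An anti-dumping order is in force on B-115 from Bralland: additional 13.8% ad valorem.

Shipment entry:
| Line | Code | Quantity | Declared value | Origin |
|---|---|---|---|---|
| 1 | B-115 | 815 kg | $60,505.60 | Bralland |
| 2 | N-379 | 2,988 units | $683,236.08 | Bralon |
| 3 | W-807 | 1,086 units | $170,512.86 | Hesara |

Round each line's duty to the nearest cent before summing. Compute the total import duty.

Line 1 (B-115, Bralland, 815 kg, $60,505.60):
Base rate for B-115 is $4.41/kg.
B-115 has an FTA preferential rate, but origin Bralland is not Bralon; base rate stands.
Additional duty on B-115 from Bralland: +13.8% ad valorem. Applied ad valorem rate = 13.8%.
Duty = $60,505.60 × 13.8% + 815 × $4.41 = $11,943.92.
Line 2 (N-379, Bralon, 2,988 units, $683,236.08):
Base rate for N-379 is $5.55/unit.
Origin Bralon is the FTA partner but N-379 is not on the preference list; base rate stands.
Duty = 2,988 × $5.55 = $16,583.40.
Line 3 (W-807, Hesara, 1,086 units, $170,512.86):
Base rate for W-807 is 17.5%.
Duty = $170,512.86 × 17.5% = $29,839.75.
Total = $11,943.92 + $16,583.40 + $29,839.75 = $58,367.07.

$58,367.07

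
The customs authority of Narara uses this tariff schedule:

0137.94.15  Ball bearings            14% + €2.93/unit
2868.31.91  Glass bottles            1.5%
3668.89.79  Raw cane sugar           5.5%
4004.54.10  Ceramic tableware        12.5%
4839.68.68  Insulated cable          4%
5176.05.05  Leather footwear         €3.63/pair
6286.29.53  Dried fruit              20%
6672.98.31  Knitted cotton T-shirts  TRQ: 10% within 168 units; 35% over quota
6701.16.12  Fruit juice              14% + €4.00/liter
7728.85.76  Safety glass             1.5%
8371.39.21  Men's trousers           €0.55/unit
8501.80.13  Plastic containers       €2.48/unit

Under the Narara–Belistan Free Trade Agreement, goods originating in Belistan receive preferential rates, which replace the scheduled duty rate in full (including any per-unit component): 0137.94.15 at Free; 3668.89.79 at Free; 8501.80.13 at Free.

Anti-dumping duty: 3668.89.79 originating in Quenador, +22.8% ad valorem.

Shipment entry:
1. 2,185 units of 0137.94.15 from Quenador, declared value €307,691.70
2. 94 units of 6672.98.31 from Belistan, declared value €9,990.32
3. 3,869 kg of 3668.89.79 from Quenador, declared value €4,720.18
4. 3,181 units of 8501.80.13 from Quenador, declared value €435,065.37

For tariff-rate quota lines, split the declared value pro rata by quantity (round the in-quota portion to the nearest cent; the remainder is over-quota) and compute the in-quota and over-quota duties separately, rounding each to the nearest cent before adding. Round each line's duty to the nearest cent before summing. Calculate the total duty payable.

€59,702.61

Line 1 (0137.94.15, Quenador, 2,185 units, €307,691.70):
Base rate for 0137.94.15 is 14% + €2.93/unit.
0137.94.15 has an FTA preferential rate, but origin Quenador is not Belistan; base rate stands.
Duty = €307,691.70 × 14% + 2,185 × €2.93 = €49,478.89.
Line 2 (6672.98.31, Belistan, 94 units, €9,990.32):
Code 6672.98.31 is under a tariff-rate quota (threshold 168 units). Quantity 94 units is within the quota, so the in-quota rate 10% applies to the full value.
Duty = €9,990.32 × 10% = €999.03.
Line 3 (3668.89.79, Quenador, 3,869 kg, €4,720.18):
Base rate for 3668.89.79 is 5.5%.
3668.89.79 has an FTA preferential rate, but origin Quenador is not Belistan; base rate stands.
Additional duty on 3668.89.79 from Quenador: +22.8%. Applied ad valorem rate: 5.5% + 22.8% = 28.3%.
Duty = €4,720.18 × 28.3% = €1,335.81.
Line 4 (8501.80.13, Quenador, 3,181 units, €435,065.37):
Base rate for 8501.80.13 is €2.48/unit.
8501.80.13 has an FTA preferential rate, but origin Quenador is not Belistan; base rate stands.
Duty = 3,181 × €2.48 = €7,888.88.
Total = €49,478.89 + €999.03 + €1,335.81 + €7,888.88 = €59,702.61.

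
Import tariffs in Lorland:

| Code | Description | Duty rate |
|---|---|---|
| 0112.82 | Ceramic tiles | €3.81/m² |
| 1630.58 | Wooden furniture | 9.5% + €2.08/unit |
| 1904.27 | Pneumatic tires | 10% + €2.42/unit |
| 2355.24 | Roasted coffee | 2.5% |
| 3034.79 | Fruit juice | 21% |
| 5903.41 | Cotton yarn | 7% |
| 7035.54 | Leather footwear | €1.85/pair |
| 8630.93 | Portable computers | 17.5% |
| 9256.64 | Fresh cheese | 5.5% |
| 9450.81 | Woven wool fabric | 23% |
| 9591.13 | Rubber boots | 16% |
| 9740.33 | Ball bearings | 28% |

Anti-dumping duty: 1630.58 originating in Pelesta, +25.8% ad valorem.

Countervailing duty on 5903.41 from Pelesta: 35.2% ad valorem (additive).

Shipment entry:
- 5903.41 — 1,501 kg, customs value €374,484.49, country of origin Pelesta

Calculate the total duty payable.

€158,032.45

Line 1 (5903.41, Pelesta, 1,501 kg, €374,484.49):
Base rate for 5903.41 is 7%.
Additional duty on 5903.41 from Pelesta: +35.2%. Applied ad valorem rate: 7% + 35.2% = 42.2%.
Duty = €374,484.49 × 42.2% = €158,032.45.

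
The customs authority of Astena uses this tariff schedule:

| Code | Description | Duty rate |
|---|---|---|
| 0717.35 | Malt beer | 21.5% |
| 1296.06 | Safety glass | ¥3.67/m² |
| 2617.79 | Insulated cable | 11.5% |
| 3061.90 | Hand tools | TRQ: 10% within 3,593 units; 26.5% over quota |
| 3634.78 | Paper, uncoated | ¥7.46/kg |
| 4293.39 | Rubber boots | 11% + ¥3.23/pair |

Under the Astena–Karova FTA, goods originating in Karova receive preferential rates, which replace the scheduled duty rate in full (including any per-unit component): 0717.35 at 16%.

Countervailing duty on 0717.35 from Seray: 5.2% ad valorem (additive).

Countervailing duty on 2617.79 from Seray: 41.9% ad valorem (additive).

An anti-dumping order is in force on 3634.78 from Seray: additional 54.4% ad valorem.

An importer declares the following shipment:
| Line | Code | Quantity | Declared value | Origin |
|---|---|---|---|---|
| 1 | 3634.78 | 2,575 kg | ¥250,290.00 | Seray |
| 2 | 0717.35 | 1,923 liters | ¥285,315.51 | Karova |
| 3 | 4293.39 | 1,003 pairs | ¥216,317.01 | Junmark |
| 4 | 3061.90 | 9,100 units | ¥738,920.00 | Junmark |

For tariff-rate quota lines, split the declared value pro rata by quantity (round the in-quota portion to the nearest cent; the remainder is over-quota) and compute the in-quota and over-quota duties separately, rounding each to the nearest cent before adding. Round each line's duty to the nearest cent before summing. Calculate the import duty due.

¥375,727.09

Line 1 (3634.78, Seray, 2,575 kg, ¥250,290.00):
Base rate for 3634.78 is ¥7.46/kg.
Additional duty on 3634.78 from Seray: +54.4% ad valorem. Applied ad valorem rate = 54.4%.
Duty = ¥250,290.00 × 54.4% + 2,575 × ¥7.46 = ¥155,367.26.
Line 2 (0717.35, Karova, 1,923 liters, ¥285,315.51):
Base rate for 0717.35 is 21.5%.
Origin Karova qualifies under the Astena–Karova agreement and 0717.35 is covered: preferential rate 16% applies instead.
The additional-duty order on 0717.35 targets Seray, not Karova; it does not apply.
Duty = ¥285,315.51 × 16% = ¥45,650.48.
Line 3 (4293.39, Junmark, 1,003 pairs, ¥216,317.01):
Base rate for 4293.39 is 11% + ¥3.23/pair.
Duty = ¥216,317.01 × 11% + 1,003 × ¥3.23 = ¥27,034.56.
Line 4 (3061.90, Junmark, 9,100 units, ¥738,920.00):
Code 3061.90 is under a tariff-rate quota (threshold 3,593 units). In-quota: 3,593 units at 10%; over-quota: 5,507 units at 26.5%.
Pro-rata value split: in-quota = ¥738,920.00 × 3,593/9,100 = ¥291,751.60; over-quota = ¥738,920.00 − ¥291,751.60 = ¥447,168.40.
In-quota duty = ¥291,751.60 × 10% = ¥29,175.16. Over-quota duty = ¥447,168.40 × 26.5% = ¥118,499.63.
Line duty = ¥29,175.16 + ¥118,499.63 = ¥147,674.79.
Total = ¥155,367.26 + ¥45,650.48 + ¥27,034.56 + ¥147,674.79 = ¥375,727.09.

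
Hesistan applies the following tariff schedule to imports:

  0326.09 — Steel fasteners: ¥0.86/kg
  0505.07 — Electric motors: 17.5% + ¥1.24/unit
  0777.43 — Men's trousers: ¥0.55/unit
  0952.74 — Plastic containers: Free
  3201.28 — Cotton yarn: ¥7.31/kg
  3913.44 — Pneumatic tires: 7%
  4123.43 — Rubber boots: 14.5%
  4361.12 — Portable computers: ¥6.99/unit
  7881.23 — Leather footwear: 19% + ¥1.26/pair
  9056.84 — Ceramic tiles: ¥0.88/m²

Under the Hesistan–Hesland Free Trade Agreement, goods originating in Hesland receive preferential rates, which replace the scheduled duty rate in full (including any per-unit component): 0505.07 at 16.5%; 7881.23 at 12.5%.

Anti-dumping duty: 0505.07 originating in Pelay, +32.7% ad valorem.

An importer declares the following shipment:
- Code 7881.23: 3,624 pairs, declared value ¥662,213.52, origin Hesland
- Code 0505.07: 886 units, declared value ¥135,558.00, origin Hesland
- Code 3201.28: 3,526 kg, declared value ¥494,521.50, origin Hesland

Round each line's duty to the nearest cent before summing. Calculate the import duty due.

Line 1 (7881.23, Hesland, 3,624 pairs, ¥662,213.52):
Base rate for 7881.23 is 19% + ¥1.26/pair.
Origin Hesland qualifies under the Hesistan–Hesland agreement and 7881.23 is covered: preferential rate 12.5% applies instead.
Duty = ¥662,213.52 × 12.5% = ¥82,776.69.
Line 2 (0505.07, Hesland, 886 units, ¥135,558.00):
Base rate for 0505.07 is 17.5% + ¥1.24/unit.
Origin Hesland qualifies under the Hesistan–Hesland agreement and 0505.07 is covered: preferential rate 16.5% applies instead.
The additional-duty order on 0505.07 targets Pelay, not Hesland; it does not apply.
Duty = ¥135,558.00 × 16.5% = ¥22,367.07.
Line 3 (3201.28, Hesland, 3,526 kg, ¥494,521.50):
Base rate for 3201.28 is ¥7.31/kg.
Origin Hesland is the FTA partner but 3201.28 is not on the preference list; base rate stands.
Duty = 3,526 × ¥7.31 = ¥25,775.06.
Total = ¥82,776.69 + ¥22,367.07 + ¥25,775.06 = ¥130,918.82.

¥130,918.82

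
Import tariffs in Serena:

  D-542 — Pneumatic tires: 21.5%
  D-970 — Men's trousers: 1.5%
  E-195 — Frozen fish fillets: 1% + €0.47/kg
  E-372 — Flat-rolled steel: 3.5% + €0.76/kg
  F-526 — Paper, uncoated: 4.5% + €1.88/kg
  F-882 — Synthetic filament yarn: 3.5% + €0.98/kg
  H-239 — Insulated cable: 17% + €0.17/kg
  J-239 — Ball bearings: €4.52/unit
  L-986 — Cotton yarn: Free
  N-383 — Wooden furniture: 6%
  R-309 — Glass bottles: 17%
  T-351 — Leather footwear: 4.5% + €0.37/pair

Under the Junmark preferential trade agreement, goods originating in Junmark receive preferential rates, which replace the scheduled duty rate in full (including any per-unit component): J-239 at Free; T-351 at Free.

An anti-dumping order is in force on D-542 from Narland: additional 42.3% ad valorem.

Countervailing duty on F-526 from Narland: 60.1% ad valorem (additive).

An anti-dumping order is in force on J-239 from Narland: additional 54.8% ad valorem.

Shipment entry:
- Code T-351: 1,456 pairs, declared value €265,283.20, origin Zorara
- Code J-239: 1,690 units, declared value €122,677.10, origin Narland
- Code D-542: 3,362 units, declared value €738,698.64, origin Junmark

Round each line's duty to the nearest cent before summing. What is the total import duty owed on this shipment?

€246,162.52

Line 1 (T-351, Zorara, 1,456 pairs, €265,283.20):
Base rate for T-351 is 4.5% + €0.37/pair.
T-351 has an FTA preferential rate, but origin Zorara is not Junmark; base rate stands.
Duty = €265,283.20 × 4.5% + 1,456 × €0.37 = €12,476.46.
Line 2 (J-239, Narland, 1,690 units, €122,677.10):
Base rate for J-239 is €4.52/unit.
J-239 has an FTA preferential rate, but origin Narland is not Junmark; base rate stands.
Additional duty on J-239 from Narland: +54.8% ad valorem. Applied ad valorem rate = 54.8%.
Duty = €122,677.10 × 54.8% + 1,690 × €4.52 = €74,865.85.
Line 3 (D-542, Junmark, 3,362 units, €738,698.64):
Base rate for D-542 is 21.5%.
Origin Junmark is the FTA partner but D-542 is not on the preference list; base rate stands.
The additional-duty order on D-542 targets Narland, not Junmark; it does not apply.
Duty = €738,698.64 × 21.5% = €158,820.21.
Total = €12,476.46 + €74,865.85 + €158,820.21 = €246,162.52.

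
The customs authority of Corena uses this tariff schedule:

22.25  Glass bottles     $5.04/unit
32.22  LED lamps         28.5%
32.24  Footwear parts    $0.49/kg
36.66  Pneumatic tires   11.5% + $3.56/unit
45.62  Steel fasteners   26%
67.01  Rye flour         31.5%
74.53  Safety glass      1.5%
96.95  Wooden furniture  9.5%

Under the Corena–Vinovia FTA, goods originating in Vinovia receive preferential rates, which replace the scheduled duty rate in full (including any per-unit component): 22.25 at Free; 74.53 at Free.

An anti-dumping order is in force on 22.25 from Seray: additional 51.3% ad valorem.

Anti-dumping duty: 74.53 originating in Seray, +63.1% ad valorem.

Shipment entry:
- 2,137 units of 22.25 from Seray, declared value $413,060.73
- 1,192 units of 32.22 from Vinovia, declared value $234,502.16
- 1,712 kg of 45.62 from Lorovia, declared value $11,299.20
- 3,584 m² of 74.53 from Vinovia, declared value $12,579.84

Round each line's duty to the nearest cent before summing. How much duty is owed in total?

Line 1 (22.25, Seray, 2,137 units, $413,060.73):
Base rate for 22.25 is $5.04/unit.
22.25 has an FTA preferential rate, but origin Seray is not Vinovia; base rate stands.
Additional duty on 22.25 from Seray: +51.3% ad valorem. Applied ad valorem rate = 51.3%.
Duty = $413,060.73 × 51.3% + 2,137 × $5.04 = $222,670.63.
Line 2 (32.22, Vinovia, 1,192 units, $234,502.16):
Base rate for 32.22 is 28.5%.
Origin Vinovia is the FTA partner but 32.22 is not on the preference list; base rate stands.
Duty = $234,502.16 × 28.5% = $66,833.12.
Line 3 (45.62, Lorovia, 1,712 kg, $11,299.20):
Base rate for 45.62 is 26%.
Duty = $11,299.20 × 26% = $2,937.79.
Line 4 (74.53, Vinovia, 3,584 m², $12,579.84):
Base rate for 74.53 is 1.5%.
Origin Vinovia qualifies under the Corena–Vinovia agreement and 74.53 is covered: preferential rate Free applies instead.
The additional-duty order on 74.53 targets Seray, not Vinovia; it does not apply.
Duty = $12,579.84 × 0% = $0.00.
Total = $222,670.63 + $66,833.12 + $2,937.79 + $0.00 = $292,441.54.

$292,441.54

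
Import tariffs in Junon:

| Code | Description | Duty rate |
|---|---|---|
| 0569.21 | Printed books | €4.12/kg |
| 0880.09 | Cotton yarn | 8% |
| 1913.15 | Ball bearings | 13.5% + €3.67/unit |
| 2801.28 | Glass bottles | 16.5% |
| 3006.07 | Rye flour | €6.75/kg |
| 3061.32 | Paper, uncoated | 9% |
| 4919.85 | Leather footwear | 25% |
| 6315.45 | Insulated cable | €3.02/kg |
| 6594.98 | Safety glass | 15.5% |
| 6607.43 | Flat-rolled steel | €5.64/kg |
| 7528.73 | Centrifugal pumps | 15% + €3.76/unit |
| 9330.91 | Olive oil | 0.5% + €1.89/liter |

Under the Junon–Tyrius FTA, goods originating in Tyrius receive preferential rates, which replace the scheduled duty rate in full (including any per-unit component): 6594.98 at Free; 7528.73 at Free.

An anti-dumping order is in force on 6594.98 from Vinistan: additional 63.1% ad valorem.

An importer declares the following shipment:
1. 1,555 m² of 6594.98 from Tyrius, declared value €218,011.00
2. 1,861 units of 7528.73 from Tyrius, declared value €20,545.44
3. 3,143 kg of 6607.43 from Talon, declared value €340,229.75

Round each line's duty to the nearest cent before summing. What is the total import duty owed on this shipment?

€17,726.52

Line 1 (6594.98, Tyrius, 1,555 m², €218,011.00):
Base rate for 6594.98 is 15.5%.
Origin Tyrius qualifies under the Junon–Tyrius agreement and 6594.98 is covered: preferential rate Free applies instead.
The additional-duty order on 6594.98 targets Vinistan, not Tyrius; it does not apply.
Duty = €218,011.00 × 0% = €0.00.
Line 2 (7528.73, Tyrius, 1,861 units, €20,545.44):
Base rate for 7528.73 is 15% + €3.76/unit.
Origin Tyrius qualifies under the Junon–Tyrius agreement and 7528.73 is covered: preferential rate Free applies instead.
Duty = €20,545.44 × 0% = €0.00.
Line 3 (6607.43, Talon, 3,143 kg, €340,229.75):
Base rate for 6607.43 is €5.64/kg.
Duty = 3,143 × €5.64 = €17,726.52.
Total = €0.00 + €0.00 + €17,726.52 = €17,726.52.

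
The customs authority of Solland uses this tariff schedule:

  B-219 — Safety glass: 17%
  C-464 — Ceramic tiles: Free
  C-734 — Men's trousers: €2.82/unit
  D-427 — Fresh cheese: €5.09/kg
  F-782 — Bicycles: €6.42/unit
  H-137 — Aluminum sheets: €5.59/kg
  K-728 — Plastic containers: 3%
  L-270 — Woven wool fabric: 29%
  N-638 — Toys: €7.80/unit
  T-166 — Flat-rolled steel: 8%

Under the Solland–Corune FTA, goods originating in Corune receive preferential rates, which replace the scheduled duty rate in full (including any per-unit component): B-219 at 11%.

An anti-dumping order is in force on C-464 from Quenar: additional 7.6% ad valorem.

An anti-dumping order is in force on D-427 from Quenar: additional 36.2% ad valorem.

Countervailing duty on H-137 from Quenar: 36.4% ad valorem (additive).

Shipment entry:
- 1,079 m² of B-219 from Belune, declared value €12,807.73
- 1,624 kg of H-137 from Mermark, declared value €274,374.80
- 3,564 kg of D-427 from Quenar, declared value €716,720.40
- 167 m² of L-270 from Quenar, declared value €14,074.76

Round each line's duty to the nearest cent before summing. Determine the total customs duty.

Line 1 (B-219, Belune, 1,079 m², €12,807.73):
Base rate for B-219 is 17%.
B-219 has an FTA preferential rate, but origin Belune is not Corune; base rate stands.
Duty = €12,807.73 × 17% = €2,177.31.
Line 2 (H-137, Mermark, 1,624 kg, €274,374.80):
Base rate for H-137 is €5.59/kg.
The additional-duty order on H-137 targets Quenar, not Mermark; it does not apply.
Duty = 1,624 × €5.59 = €9,078.16.
Line 3 (D-427, Quenar, 3,564 kg, €716,720.40):
Base rate for D-427 is €5.09/kg.
Additional duty on D-427 from Quenar: +36.2% ad valorem. Applied ad valorem rate = 36.2%.
Duty = €716,720.40 × 36.2% + 3,564 × €5.09 = €277,593.54.
Line 4 (L-270, Quenar, 167 m², €14,074.76):
Base rate for L-270 is 29%.
Duty = €14,074.76 × 29% = €4,081.68.
Total = €2,177.31 + €9,078.16 + €277,593.54 + €4,081.68 = €292,930.69.

€292,930.69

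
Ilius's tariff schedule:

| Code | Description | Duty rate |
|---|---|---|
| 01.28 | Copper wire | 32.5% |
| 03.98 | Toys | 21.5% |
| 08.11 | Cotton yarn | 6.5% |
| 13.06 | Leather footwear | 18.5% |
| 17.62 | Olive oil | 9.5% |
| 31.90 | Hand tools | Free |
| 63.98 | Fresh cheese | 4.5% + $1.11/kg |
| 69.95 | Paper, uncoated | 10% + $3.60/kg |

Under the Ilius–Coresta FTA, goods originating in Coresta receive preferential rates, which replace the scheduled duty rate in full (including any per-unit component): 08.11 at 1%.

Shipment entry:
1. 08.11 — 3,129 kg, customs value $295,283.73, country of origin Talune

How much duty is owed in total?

Line 1 (08.11, Talune, 3,129 kg, $295,283.73):
Base rate for 08.11 is 6.5%.
08.11 has an FTA preferential rate, but origin Talune is not Coresta; base rate stands.
Duty = $295,283.73 × 6.5% = $19,193.44.

$19,193.44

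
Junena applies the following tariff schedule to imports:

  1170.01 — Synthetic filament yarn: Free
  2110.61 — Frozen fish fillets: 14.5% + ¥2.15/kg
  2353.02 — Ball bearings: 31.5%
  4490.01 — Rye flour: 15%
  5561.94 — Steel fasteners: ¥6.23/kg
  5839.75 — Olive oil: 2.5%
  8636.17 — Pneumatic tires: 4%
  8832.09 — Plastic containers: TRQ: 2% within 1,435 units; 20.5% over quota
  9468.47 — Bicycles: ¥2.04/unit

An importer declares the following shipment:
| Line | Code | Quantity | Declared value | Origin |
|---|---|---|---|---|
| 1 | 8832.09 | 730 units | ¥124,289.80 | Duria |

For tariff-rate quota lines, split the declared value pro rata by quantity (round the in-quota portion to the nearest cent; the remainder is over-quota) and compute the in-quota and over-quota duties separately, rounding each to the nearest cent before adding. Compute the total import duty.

¥2,485.80

Line 1 (8832.09, Duria, 730 units, ¥124,289.80):
Code 8832.09 is under a tariff-rate quota (threshold 1,435 units). Quantity 730 units is within the quota, so the in-quota rate 2% applies to the full value.
Duty = ¥124,289.80 × 2% = ¥2,485.80.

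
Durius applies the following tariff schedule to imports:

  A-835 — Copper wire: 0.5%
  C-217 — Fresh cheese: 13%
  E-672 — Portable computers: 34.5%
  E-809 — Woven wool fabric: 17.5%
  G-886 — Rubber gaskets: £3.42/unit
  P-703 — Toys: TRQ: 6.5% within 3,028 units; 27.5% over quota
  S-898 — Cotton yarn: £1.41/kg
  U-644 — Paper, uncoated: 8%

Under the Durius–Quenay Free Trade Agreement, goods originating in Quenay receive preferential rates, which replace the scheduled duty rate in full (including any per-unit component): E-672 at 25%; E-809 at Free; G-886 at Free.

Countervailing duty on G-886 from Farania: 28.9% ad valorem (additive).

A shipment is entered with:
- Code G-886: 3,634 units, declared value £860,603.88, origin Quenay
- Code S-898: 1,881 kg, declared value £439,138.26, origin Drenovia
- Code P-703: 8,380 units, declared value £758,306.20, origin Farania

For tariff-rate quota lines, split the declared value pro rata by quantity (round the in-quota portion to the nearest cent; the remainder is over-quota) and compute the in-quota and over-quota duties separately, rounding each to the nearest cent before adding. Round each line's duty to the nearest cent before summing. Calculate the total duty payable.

Line 1 (G-886, Quenay, 3,634 units, £860,603.88):
Base rate for G-886 is £3.42/unit.
Origin Quenay qualifies under the Durius–Quenay agreement and G-886 is covered: preferential rate Free applies instead.
The additional-duty order on G-886 targets Farania, not Quenay; it does not apply.
Duty = £860,603.88 × 0% = £0.00.
Line 2 (S-898, Drenovia, 1,881 kg, £439,138.26):
Base rate for S-898 is £1.41/kg.
Duty = 1,881 × £1.41 = £2,652.21.
Line 3 (P-703, Farania, 8,380 units, £758,306.20):
Code P-703 is under a tariff-rate quota (threshold 3,028 units). In-quota: 3,028 units at 6.5%; over-quota: 5,352 units at 27.5%.
Pro-rata value split: in-quota = £758,306.20 × 3,028/8,380 = £274,003.72; over-quota = £758,306.20 − £274,003.72 = £484,302.48.
In-quota duty = £274,003.72 × 6.5% = £17,810.24. Over-quota duty = £484,302.48 × 27.5% = £133,183.18.
Line duty = £17,810.24 + £133,183.18 = £150,993.42.
Total = £0.00 + £2,652.21 + £150,993.42 = £153,645.63.

£153,645.63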